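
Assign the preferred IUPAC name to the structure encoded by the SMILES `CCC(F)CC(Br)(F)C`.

2-bromo-2,4-difluorohexane

The longest continuous carbon chain has 6 atoms, so the parent hydride is hexane.
Choose the numbering such that the substituent locant set {2,2,4} is lower than {3,5,5} at the first point of difference.
With this numbering: a bromo group at C-2; fluoro groups at C-2 and C-4.
Substituent prefixes are cited in alphabetical order (multiplying prefixes like di-/tri- are ignored for ordering).
The name is 2-bromo-2,4-difluorohexane.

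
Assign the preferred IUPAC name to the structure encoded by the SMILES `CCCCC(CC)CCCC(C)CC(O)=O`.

The longest carbon chain that includes the –COOH group has 11 carbons, so the parent hydride is undecane.
The principal characteristic group is a carboxylic acid (terminal –COOH), named with the suffix -oic acid.
The numbering direction is chosen so that the carboxylic acid carbon is C-1 by definition.
With this numbering: an ethyl group at C-7; a methyl group at C-3.
Substituent prefixes are cited in alphabetical order (multiplying prefixes like di-/tri- are ignored for ordering).
Assembling the pieces gives 7-ethyl-3-methylundecanoic acid.

7-ethyl-3-methylundecanoic acid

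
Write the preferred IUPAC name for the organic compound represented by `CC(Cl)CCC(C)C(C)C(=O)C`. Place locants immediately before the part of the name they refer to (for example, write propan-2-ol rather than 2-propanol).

7-chloro-3,4-dimethyloctan-2-one

Counting along the main chain through the carbonyl gives 8 carbons: the parent is octane.
The highest-priority functional group is a ketone (C=O on an internal carbon), so the name ends in -one.
The numbering direction is chosen so that numbering from this end puts the carbonyl group at C-2 rather than C-7.
That gives the carbonyl at C-2; a chloro group at C-7; methyl groups at C-3 and C-4.
The substituents are ordered alphabetically, ignoring any di-/tri- multipliers.
Putting it together: 7-chloro-3,4-dimethyloctan-2-one.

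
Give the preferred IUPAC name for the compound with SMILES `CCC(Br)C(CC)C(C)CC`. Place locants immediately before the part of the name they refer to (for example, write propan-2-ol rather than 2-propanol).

3-bromo-4-ethyl-5-methylheptane

The parent chain contains 7 carbons (heptane).
Choose the numbering such that the locant sets are identical either way, so the alphabetically earlier bromo substituent takes the lower locant (3 rather than 5).
This places a bromo group at C-3; an ethyl group at C-4; a methyl group at C-5.
Prefixes are listed alphabetically: bromo, ethyl, methyl.
Assembling the pieces gives 3-bromo-4-ethyl-5-methylheptane.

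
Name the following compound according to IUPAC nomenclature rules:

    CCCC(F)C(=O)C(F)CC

The longest carbon chain that includes the carbonyl has 8 carbons, so the parent hydride is octane.
A ketone (C=O on an internal carbon) is the principal characteristic group, giving the suffix -one.
Number the chain so that numbering from this end puts the carbonyl group at C-4 rather than C-5.
This places the carbonyl at C-4; fluoro groups at C-3 and C-5.
Assembling the pieces gives 3,5-difluorooctan-4-one.

3,5-difluorooctan-4-one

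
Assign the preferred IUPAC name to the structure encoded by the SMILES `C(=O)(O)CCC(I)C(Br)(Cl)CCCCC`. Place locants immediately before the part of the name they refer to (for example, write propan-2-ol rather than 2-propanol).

5-bromo-5-chloro-4-iododecanoic acid

The longest chain bearing the –COOH group is 10 carbons long (decane).
The principal characteristic group is a carboxylic acid (terminal –COOH), named with the suffix -oic acid.
Number the chain so that the carboxylic acid carbon is C-1 by definition.
That gives a bromo group at C-5; a chloro group at C-5; an iodo group at C-4.
Prefixes are listed alphabetically: bromo, chloro, iodo.
Assembling the pieces gives 5-bromo-5-chloro-4-iododecanoic acid.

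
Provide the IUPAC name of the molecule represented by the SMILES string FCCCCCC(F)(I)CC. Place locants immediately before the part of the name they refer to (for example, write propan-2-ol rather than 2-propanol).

1,6-difluoro-6-iodooctane

The longest carbon chain is 8 atoms: the parent is octane.
Number the chain so that the substituent locant set {1,6,6} is lower than {3,3,8} at the first point of difference.
With this numbering: fluoro groups at C-1 and C-6; an iodo group at C-6.
Substituent prefixes are cited in alphabetical order (multiplying prefixes like di-/tri- are ignored for ordering).
Putting it together: 1,6-difluoro-6-iodooctane.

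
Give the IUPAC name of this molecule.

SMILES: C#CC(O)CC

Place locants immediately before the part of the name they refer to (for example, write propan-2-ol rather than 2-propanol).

pent-1-yn-3-ol

The longest chain bearing the –OH group and the multiple bond is 5 carbons long (pentane).
An alcohol (–OH) is the principal characteristic group, giving the suffix -ol.
A C≡C triple bond in the chain gives the infix -yne-.
Choose the numbering such that numbering from this end puts the triple bond at C-1 rather than C-4.
This places the hydroxyl at C-3; the triple bond between C-1 and C-2.
Assembling the pieces gives pent-1-yn-3-ol.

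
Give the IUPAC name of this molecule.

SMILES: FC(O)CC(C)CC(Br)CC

5-bromo-1-fluoro-3-methylheptan-1-ol

The longest chain bearing the –OH group is 7 carbons long (heptane).
An alcohol (–OH) is the principal characteristic group, giving the suffix -ol.
Choose the numbering such that numbering from this end puts the hydroxyl group at C-1 rather than C-7.
With this numbering: the hydroxyl at C-1; a bromo group at C-5; a fluoro group at C-1; a methyl group at C-3.
Substituent prefixes are cited in alphabetical order (multiplying prefixes like di-/tri- are ignored for ordering).
Assembling the pieces gives 5-bromo-1-fluoro-3-methylheptan-1-ol.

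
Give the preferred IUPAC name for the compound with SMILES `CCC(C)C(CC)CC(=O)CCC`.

The longest chain bearing the carbonyl is 9 carbons long (nonane).
The highest-priority functional group is a ketone (C=O on an internal carbon), so the name ends in -one.
Choose the numbering such that numbering from this end puts the carbonyl group at C-4 rather than C-6.
That gives the carbonyl at C-4; an ethyl group at C-6; a methyl group at C-7.
The substituents are ordered alphabetically, ignoring any di-/tri- multipliers.
Putting it together: 6-ethyl-7-methylnonan-4-one.

6-ethyl-7-methylnonan-4-one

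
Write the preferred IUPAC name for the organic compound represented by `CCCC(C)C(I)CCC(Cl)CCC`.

The parent chain contains 11 carbons (undecane).
Choose the numbering such that the substituent locant set {4,5,8} is lower than {4,7,8} at the first point of difference.
That gives a chloro group at C-8; an iodo group at C-5; a methyl group at C-4.
Substituent prefixes are cited in alphabetical order (multiplying prefixes like di-/tri- are ignored for ordering).
Assembling the pieces gives 8-chloro-5-iodo-4-methylundecane.

8-chloro-5-iodo-4-methylundecane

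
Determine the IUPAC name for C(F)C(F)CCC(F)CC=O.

3,6,7-trifluoroheptanal

The longest carbon chain that includes the –CHO group has 7 carbons, so the parent hydride is heptane.
The principal characteristic group is an aldehyde (terminal –CHO), named with the suffix -al.
Choose the numbering such that the aldehyde carbon is C-1 by definition.
With this numbering: fluoro groups at C-3 and C-6 and C-7.
The name is 3,6,7-trifluoroheptanal.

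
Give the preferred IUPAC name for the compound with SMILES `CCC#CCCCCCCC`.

undec-3-yne

Counting along the main chain through the multiple bond gives 11 carbons: the parent is undecane.
There is one C≡C triple bond, indicated by the ending -yne.
The numbering direction is chosen so that numbering from this end puts the triple bond at C-3 rather than C-8.
This places the triple bond between C-3 and C-4.
Assembling the pieces gives undec-3-yne.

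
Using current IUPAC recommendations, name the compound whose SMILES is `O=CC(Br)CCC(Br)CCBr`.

2,5,7-tribromoheptanal

The longest chain bearing the –CHO group is 7 carbons long (heptane).
An aldehyde (terminal –CHO) is the principal characteristic group, giving the suffix -al.
Number the chain so that the aldehyde carbon is C-1 by definition.
With this numbering: bromo groups at C-2 and C-5 and C-7.
Putting it together: 2,5,7-tribromoheptanal.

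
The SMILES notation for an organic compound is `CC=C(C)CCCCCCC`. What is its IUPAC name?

3-methyldec-2-ene

Counting along the main chain through the multiple bond gives 10 carbons: the parent is decane.
A C=C double bond in the chain gives the infix -ene-.
Choose the numbering such that numbering from this end puts the double bond at C-2 rather than C-8.
That gives the double bond between C-2 and C-3; a methyl group at C-3.
Assembling the pieces gives 3-methyldec-2-ene.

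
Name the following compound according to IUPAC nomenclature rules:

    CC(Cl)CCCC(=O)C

6-chloroheptan-2-one

Counting along the main chain through the carbonyl gives 7 carbons: the parent is heptane.
The principal characteristic group is a ketone (C=O on an internal carbon), named with the suffix -one.
The numbering direction is chosen so that numbering from this end puts the carbonyl group at C-2 rather than C-6.
This places the carbonyl at C-2; a chloro group at C-6.
Putting it together: 6-chloroheptan-2-one.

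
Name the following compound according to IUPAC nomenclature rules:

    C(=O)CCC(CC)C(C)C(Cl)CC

Counting along the main chain through the –CHO group gives 8 carbons: the parent is octane.
The principal characteristic group is an aldehyde (terminal –CHO), named with the suffix -al.
Number the chain so that the aldehyde carbon is C-1 by definition.
This places a chloro group at C-6; an ethyl group at C-4; a methyl group at C-5.
The substituents are ordered alphabetically, ignoring any di-/tri- multipliers.
The name is 6-chloro-4-ethyl-5-methyloctanal.

6-chloro-4-ethyl-5-methyloctanal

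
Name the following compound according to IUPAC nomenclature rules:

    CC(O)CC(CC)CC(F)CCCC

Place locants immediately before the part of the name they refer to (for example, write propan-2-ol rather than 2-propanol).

4-ethyl-6-fluorodecan-2-ol

The longest chain bearing the –OH group is 10 carbons long (decane).
The highest-priority functional group is an alcohol (–OH), so the name ends in -ol.
Choose the numbering such that numbering from this end puts the hydroxyl group at C-2 rather than C-9.
That gives the hydroxyl at C-2; an ethyl group at C-4; a fluoro group at C-6.
The substituents are ordered alphabetically, ignoring any di-/tri- multipliers.
Putting it together: 4-ethyl-6-fluorodecan-2-ol.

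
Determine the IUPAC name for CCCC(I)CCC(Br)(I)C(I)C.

The longest continuous carbon chain has 9 atoms, so the parent hydride is nonane.
Number the chain so that the substituent locant set {2,3,3,6} is lower than {4,7,7,8} at the first point of difference.
This places a bromo group at C-3; iodo groups at C-2 and C-3 and C-6.
The substituents are ordered alphabetically, ignoring any di-/tri- multipliers.
The name is 3-bromo-2,3,6-triiodononane.

3-bromo-2,3,6-triiodononane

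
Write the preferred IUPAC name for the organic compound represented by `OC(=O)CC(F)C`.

The longest chain bearing the –COOH group is 4 carbons long (butane).
A carboxylic acid (terminal –COOH) is the principal characteristic group, giving the suffix -oic acid.
Choose the numbering such that the carboxylic acid carbon is C-1 by definition.
With this numbering: a fluoro group at C-3.
Putting it together: 3-fluorobutanoic acid.

3-fluorobutanoic acid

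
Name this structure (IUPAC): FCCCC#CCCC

Counting along the main chain through the multiple bond gives 8 carbons: the parent is octane.
The chain contains a C≡C triple bond, so the unsaturation ending is -yne.
Choose the numbering such that the substituent locant set {1} is lower than {8} at the first point of difference.
With this numbering: the triple bond between C-4 and C-5; a fluoro group at C-1.
The name is 1-fluorooct-4-yne.

1-fluorooct-4-yne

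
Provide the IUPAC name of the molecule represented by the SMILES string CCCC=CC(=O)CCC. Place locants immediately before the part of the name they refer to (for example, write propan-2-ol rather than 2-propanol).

non-5-en-4-one

The longest carbon chain that includes the carbonyl and the multiple bond has 9 carbons, so the parent hydride is nonane.
The highest-priority functional group is a ketone (C=O on an internal carbon), so the name ends in -one.
The chain contains a C=C double bond, so the unsaturation ending is -ene.
The numbering direction is chosen so that numbering from this end puts the carbonyl group at C-4 rather than C-6.
With this numbering: the carbonyl at C-4; the double bond between C-5 and C-6.
Assembling the pieces gives non-5-en-4-one.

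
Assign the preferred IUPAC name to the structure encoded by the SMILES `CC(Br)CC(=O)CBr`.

The longest chain bearing the carbonyl is 5 carbons long (pentane).
The highest-priority functional group is a ketone (C=O on an internal carbon), so the name ends in -one.
The numbering direction is chosen so that numbering from this end puts the carbonyl group at C-2 rather than C-4.
With this numbering: the carbonyl at C-2; bromo groups at C-1 and C-4.
The name is 1,4-dibromopentan-2-one.

1,4-dibromopentan-2-one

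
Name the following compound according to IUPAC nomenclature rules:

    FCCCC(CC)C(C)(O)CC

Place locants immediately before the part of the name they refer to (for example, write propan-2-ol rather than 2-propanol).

Counting along the main chain through the –OH group gives 7 carbons: the parent is heptane.
The principal characteristic group is an alcohol (–OH), named with the suffix -ol.
The numbering direction is chosen so that numbering from this end puts the hydroxyl group at C-3 rather than C-5.
That gives the hydroxyl at C-3; an ethyl group at C-4; a fluoro group at C-7; a methyl group at C-3.
The substituents are ordered alphabetically, ignoring any di-/tri- multipliers.
Assembling the pieces gives 4-ethyl-7-fluoro-3-methylheptan-3-ol.

4-ethyl-7-fluoro-3-methylheptan-3-ol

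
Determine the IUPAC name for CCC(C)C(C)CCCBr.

The longest carbon chain is 7 atoms: the parent is heptane.
The numbering direction is chosen so that the substituent locant set {1,4,5} is lower than {3,4,7} at the first point of difference.
This places a bromo group at C-1; methyl groups at C-4 and C-5.
The substituents are ordered alphabetically, ignoring any di-/tri- multipliers.
The name is 1-bromo-4,5-dimethylheptane.

1-bromo-4,5-dimethylheptane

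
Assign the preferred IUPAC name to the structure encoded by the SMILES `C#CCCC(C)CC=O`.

3-methylhept-6-ynal

The longest carbon chain that includes the –CHO group and the multiple bond has 7 carbons, so the parent hydride is heptane.
The highest-priority functional group is an aldehyde (terminal –CHO), so the name ends in -al.
The chain contains a C≡C triple bond, so the unsaturation ending is -yne.
The numbering direction is chosen so that the aldehyde carbon is C-1 by definition.
With this numbering: the triple bond between C-6 and C-7; a methyl group at C-3.
The name is 3-methylhept-6-ynal.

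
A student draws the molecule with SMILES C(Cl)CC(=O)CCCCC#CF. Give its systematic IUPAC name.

Counting along the main chain through the carbonyl and the multiple bond gives 9 carbons: the parent is nonane.
The highest-priority functional group is a ketone (C=O on an internal carbon), so the name ends in -one.
The chain contains a C≡C triple bond, so the unsaturation ending is -yne.
Number the chain so that numbering from this end puts the carbonyl group at C-3 rather than C-7.
With this numbering: the carbonyl at C-3; the triple bond between C-8 and C-9; a chloro group at C-1; a fluoro group at C-9.
Prefixes are listed alphabetically: chloro, fluoro.
Assembling the pieces gives 1-chloro-9-fluoronon-8-yn-3-one.

1-chloro-9-fluoronon-8-yn-3-one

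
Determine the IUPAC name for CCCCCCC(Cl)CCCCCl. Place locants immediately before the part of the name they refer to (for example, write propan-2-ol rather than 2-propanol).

The longest continuous carbon chain has 11 atoms, so the parent hydride is undecane.
Number the chain so that the substituent locant set {1,5} is lower than {7,11} at the first point of difference.
This places chloro groups at C-1 and C-5.
The name is 1,5-dichloroundecane.

1,5-dichloroundecane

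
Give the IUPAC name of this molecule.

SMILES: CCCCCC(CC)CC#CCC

6-ethylundec-3-yne

The longest carbon chain that includes the multiple bond has 11 carbons, so the parent hydride is undecane.
There is one C≡C triple bond, indicated by the ending -yne.
Number the chain so that numbering from this end puts the triple bond at C-3 rather than C-8.
That gives the triple bond between C-3 and C-4; an ethyl group at C-6.
The name is 6-ethylundec-3-yne.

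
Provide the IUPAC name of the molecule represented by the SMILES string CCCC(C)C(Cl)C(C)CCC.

The longest continuous carbon chain has 9 atoms, so the parent hydride is nonane.
The molecule is symmetric, so either numbering direction gives the same locants.
That gives a chloro group at C-5; methyl groups at C-4 and C-6.
The substituents are ordered alphabetically, ignoring any di-/tri- multipliers.
Assembling the pieces gives 5-chloro-4,6-dimethylnonane.

5-chloro-4,6-dimethylnonane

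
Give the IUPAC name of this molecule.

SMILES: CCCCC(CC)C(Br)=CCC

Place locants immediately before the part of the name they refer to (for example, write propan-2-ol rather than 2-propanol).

Counting along the main chain through the multiple bond gives 9 carbons: the parent is nonane.
There is one C=C double bond, indicated by the ending -ene.
Choose the numbering such that numbering from this end puts the double bond at C-3 rather than C-6.
This places the double bond between C-3 and C-4; a bromo group at C-4; an ethyl group at C-5.
Prefixes are listed alphabetically: bromo, ethyl.
The name is 4-bromo-5-ethylnon-3-ene.

4-bromo-5-ethylnon-3-ene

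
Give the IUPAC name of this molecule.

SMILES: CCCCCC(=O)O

hexanoic acid

The longest chain bearing the –COOH group is 6 carbons long (hexane).
The highest-priority functional group is a carboxylic acid (terminal –COOH), so the name ends in -oic acid.
Choose the numbering such that the carboxylic acid carbon is C-1 by definition.
The name is hexanoic acid.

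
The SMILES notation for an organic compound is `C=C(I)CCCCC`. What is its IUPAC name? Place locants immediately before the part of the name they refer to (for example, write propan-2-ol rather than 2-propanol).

2-iodohept-1-ene

The longest carbon chain that includes the multiple bond has 7 carbons, so the parent hydride is heptane.
A C=C double bond in the chain gives the infix -ene-.
The numbering direction is chosen so that numbering from this end puts the double bond at C-1 rather than C-6.
That gives the double bond between C-1 and C-2; an iodo group at C-2.
The name is 2-iodohept-1-ene.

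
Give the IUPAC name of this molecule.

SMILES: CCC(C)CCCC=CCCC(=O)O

Counting along the main chain through the –COOH group and the multiple bond gives 11 carbons: the parent is undecane.
A carboxylic acid (terminal –COOH) is the principal characteristic group, giving the suffix -oic acid.
The chain contains a C=C double bond, so the unsaturation ending is -ene.
Choose the numbering such that the carboxylic acid carbon is C-1 by definition.
This places the double bond between C-4 and C-5; a methyl group at C-9.
Putting it together: 9-methylundec-4-enoic acid.

9-methylundec-4-enoic acid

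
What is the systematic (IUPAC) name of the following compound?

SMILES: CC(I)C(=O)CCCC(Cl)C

7-chloro-2-iodooctan-3-one

The longest carbon chain that includes the carbonyl has 8 carbons, so the parent hydride is octane.
The highest-priority functional group is a ketone (C=O on an internal carbon), so the name ends in -one.
Choose the numbering such that numbering from this end puts the carbonyl group at C-3 rather than C-6.
With this numbering: the carbonyl at C-3; a chloro group at C-7; an iodo group at C-2.
Prefixes are listed alphabetically: chloro, iodo.
The name is 7-chloro-2-iodooctan-3-one.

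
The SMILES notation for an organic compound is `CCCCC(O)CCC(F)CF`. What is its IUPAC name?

1,2-difluorononan-5-ol

The longest chain bearing the –OH group is 9 carbons long (nonane).
An alcohol (–OH) is the principal characteristic group, giving the suffix -ol.
Number the chain so that the substituent locant set {1,2} is lower than {8,9} at the first point of difference.
This places the hydroxyl at C-5; fluoro groups at C-1 and C-2.
Assembling the pieces gives 1,2-difluorononan-5-ol.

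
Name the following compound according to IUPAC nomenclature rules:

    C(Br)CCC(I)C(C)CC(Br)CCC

1,7-dibromo-4-iodo-5-methyldecane

The parent chain contains 10 carbons (decane).
Number the chain so that the substituent locant set {1,4,5,7} is lower than {4,6,7,10} at the first point of difference.
With this numbering: bromo groups at C-1 and C-7; an iodo group at C-4; a methyl group at C-5.
Prefixes are listed alphabetically: bromo, iodo, methyl.
Putting it together: 1,7-dibromo-4-iodo-5-methyldecane.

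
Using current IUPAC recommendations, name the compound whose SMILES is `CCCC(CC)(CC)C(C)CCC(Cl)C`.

The longest carbon chain is 9 atoms: the parent is nonane.
Choose the numbering such that the substituent locant set {2,5,6,6} is lower than {4,4,5,8} at the first point of difference.
With this numbering: a chloro group at C-2; two ethyl groups at C-6; a methyl group at C-5.
Prefixes are listed alphabetically: chloro, ethyl, methyl.
Putting it together: 2-chloro-6,6-diethyl-5-methylnonane.

2-chloro-6,6-diethyl-5-methylnonane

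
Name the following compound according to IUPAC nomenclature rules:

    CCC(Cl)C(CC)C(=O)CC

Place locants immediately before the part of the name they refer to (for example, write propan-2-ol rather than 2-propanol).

5-chloro-4-ethylheptan-3-one

The longest chain bearing the carbonyl is 7 carbons long (heptane).
The principal characteristic group is a ketone (C=O on an internal carbon), named with the suffix -one.
The numbering direction is chosen so that numbering from this end puts the carbonyl group at C-3 rather than C-5.
This places the carbonyl at C-3; a chloro group at C-5; an ethyl group at C-4.
The substituents are ordered alphabetically, ignoring any di-/tri- multipliers.
Assembling the pieces gives 5-chloro-4-ethylheptan-3-one.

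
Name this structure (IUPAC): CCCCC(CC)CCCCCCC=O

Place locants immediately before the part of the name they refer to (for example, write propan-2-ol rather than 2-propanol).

Counting along the main chain through the –CHO group gives 12 carbons: the parent is dodecane.
An aldehyde (terminal –CHO) is the principal characteristic group, giving the suffix -al.
Number the chain so that the aldehyde carbon is C-1 by definition.
This places an ethyl group at C-8.
Putting it together: 8-ethyldodecanal.

8-ethyldodecanal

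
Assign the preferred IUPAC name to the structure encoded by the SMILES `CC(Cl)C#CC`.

4-chloropent-2-yne

The longest chain bearing the multiple bond is 5 carbons long (pentane).
The chain contains a C≡C triple bond, so the unsaturation ending is -yne.
Number the chain so that numbering from this end puts the triple bond at C-2 rather than C-3.
That gives the triple bond between C-2 and C-3; a chloro group at C-4.
The name is 4-chloropent-2-yne.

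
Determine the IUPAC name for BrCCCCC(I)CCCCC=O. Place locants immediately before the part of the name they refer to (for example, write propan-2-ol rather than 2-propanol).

10-bromo-6-iododecanal

The longest carbon chain that includes the –CHO group has 10 carbons, so the parent hydride is decane.
An aldehyde (terminal –CHO) is the principal characteristic group, giving the suffix -al.
The numbering direction is chosen so that the aldehyde carbon is C-1 by definition.
With this numbering: a bromo group at C-10; an iodo group at C-6.
The substituents are ordered alphabetically, ignoring any di-/tri- multipliers.
Putting it together: 10-bromo-6-iododecanal.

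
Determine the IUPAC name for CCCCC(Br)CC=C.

The longest carbon chain that includes the multiple bond has 8 carbons, so the parent hydride is octane.
There is one C=C double bond, indicated by the ending -ene.
Number the chain so that numbering from this end puts the double bond at C-1 rather than C-7.
With this numbering: the double bond between C-1 and C-2; a bromo group at C-4.
Assembling the pieces gives 4-bromooct-1-ene.

4-bromooct-1-ene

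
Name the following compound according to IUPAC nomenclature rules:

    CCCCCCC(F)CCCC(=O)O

The longest chain bearing the –COOH group is 11 carbons long (undecane).
The highest-priority functional group is a carboxylic acid (terminal –COOH), so the name ends in -oic acid.
Number the chain so that the carboxylic acid carbon is C-1 by definition.
With this numbering: a fluoro group at C-5.
Putting it together: 5-fluoroundecanoic acid.

5-fluoroundecanoic acid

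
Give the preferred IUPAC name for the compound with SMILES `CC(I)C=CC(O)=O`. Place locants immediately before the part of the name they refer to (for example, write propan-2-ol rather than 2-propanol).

The longest chain bearing the –COOH group and the multiple bond is 5 carbons long (pentane).
The highest-priority functional group is a carboxylic acid (terminal –COOH), so the name ends in -oic acid.
There is one C=C double bond, indicated by the ending -ene.
Choose the numbering such that the carboxylic acid carbon is C-1 by definition.
With this numbering: the double bond between C-2 and C-3; an iodo group at C-4.
Assembling the pieces gives 4-iodopent-2-enoic acid.

4-iodopent-2-enoic acid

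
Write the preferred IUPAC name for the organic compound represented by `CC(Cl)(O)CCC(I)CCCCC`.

2-chloro-5-iododecan-2-ol

The longest chain bearing the –OH group is 10 carbons long (decane).
The principal characteristic group is an alcohol (–OH), named with the suffix -ol.
The numbering direction is chosen so that numbering from this end puts the hydroxyl group at C-2 rather than C-9.
That gives the hydroxyl at C-2; a chloro group at C-2; an iodo group at C-5.
Substituent prefixes are cited in alphabetical order (multiplying prefixes like di-/tri- are ignored for ordering).
Putting it together: 2-chloro-5-iododecan-2-ol.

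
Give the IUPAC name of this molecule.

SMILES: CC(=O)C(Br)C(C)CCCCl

3-bromo-7-chloro-4-methylheptan-2-one

The longest chain bearing the carbonyl is 7 carbons long (heptane).
A ketone (C=O on an internal carbon) is the principal characteristic group, giving the suffix -one.
The numbering direction is chosen so that numbering from this end puts the carbonyl group at C-2 rather than C-6.
This places the carbonyl at C-2; a bromo group at C-3; a chloro group at C-7; a methyl group at C-4.
Prefixes are listed alphabetically: bromo, chloro, methyl.
The name is 3-bromo-7-chloro-4-methylheptan-2-one.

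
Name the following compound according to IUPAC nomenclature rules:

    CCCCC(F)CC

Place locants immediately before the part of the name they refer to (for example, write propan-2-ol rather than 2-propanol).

The parent chain contains 7 carbons (heptane).
Number the chain so that the substituent locant set {3} is lower than {5} at the first point of difference.
With this numbering: a fluoro group at C-3.
Putting it together: 3-fluoroheptane.

3-fluoroheptane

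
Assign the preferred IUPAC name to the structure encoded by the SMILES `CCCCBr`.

The longest carbon chain is 4 atoms: the parent is butane.
Number the chain so that the substituent locant set {1} is lower than {4} at the first point of difference.
With this numbering: a bromo group at C-1.
Putting it together: 1-bromobutane.

1-bromobutane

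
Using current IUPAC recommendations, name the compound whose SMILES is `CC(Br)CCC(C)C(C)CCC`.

The parent chain contains 9 carbons (nonane).
The numbering direction is chosen so that the substituent locant set {2,5,6} is lower than {4,5,8} at the first point of difference.
That gives a bromo group at C-2; methyl groups at C-5 and C-6.
The substituents are ordered alphabetically, ignoring any di-/tri- multipliers.
The name is 2-bromo-5,6-dimethylnonane.

2-bromo-5,6-dimethylnonane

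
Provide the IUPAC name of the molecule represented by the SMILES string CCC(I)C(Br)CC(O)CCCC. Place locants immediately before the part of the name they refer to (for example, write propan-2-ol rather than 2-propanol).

Counting along the main chain through the –OH group gives 10 carbons: the parent is decane.
An alcohol (–OH) is the principal characteristic group, giving the suffix -ol.
Number the chain so that numbering from this end puts the hydroxyl group at C-5 rather than C-6.
This places the hydroxyl at C-5; a bromo group at C-7; an iodo group at C-8.
Substituent prefixes are cited in alphabetical order (multiplying prefixes like di-/tri- are ignored for ordering).
Putting it together: 7-bromo-8-iododecan-5-ol.

7-bromo-8-iododecan-5-ol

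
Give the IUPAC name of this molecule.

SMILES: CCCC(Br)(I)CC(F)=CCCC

7-bromo-5-fluoro-7-iododec-4-ene

Counting along the main chain through the multiple bond gives 10 carbons: the parent is decane.
The chain contains a C=C double bond, so the unsaturation ending is -ene.
Choose the numbering such that numbering from this end puts the double bond at C-4 rather than C-6.
That gives the double bond between C-4 and C-5; a bromo group at C-7; a fluoro group at C-5; an iodo group at C-7.
The substituents are ordered alphabetically, ignoring any di-/tri- multipliers.
Assembling the pieces gives 7-bromo-5-fluoro-7-iododec-4-ene.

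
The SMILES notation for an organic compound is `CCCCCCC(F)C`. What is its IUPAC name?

The longest carbon chain is 8 atoms: the parent is octane.
Choose the numbering such that the substituent locant set {2} is lower than {7} at the first point of difference.
This places a fluoro group at C-2.
Putting it together: 2-fluorooctane.

2-fluorooctane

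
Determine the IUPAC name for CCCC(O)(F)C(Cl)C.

2-chloro-3-fluorohexan-3-ol

The longest chain bearing the –OH group is 6 carbons long (hexane).
An alcohol (–OH) is the principal characteristic group, giving the suffix -ol.
Number the chain so that numbering from this end puts the hydroxyl group at C-3 rather than C-4.
That gives the hydroxyl at C-3; a chloro group at C-2; a fluoro group at C-3.
Substituent prefixes are cited in alphabetical order (multiplying prefixes like di-/tri- are ignored for ordering).
The name is 2-chloro-3-fluorohexan-3-ol.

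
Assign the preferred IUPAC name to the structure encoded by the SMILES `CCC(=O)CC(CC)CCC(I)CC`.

The longest chain bearing the carbonyl is 10 carbons long (decane).
The highest-priority functional group is a ketone (C=O on an internal carbon), so the name ends in -one.
Choose the numbering such that numbering from this end puts the carbonyl group at C-3 rather than C-8.
This places the carbonyl at C-3; an ethyl group at C-5; an iodo group at C-8.
Prefixes are listed alphabetically: ethyl, iodo.
The name is 5-ethyl-8-iododecan-3-one.

5-ethyl-8-iododecan-3-one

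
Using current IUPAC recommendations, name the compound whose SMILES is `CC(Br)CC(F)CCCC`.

2-bromo-4-fluorooctane

The longest continuous carbon chain has 8 atoms, so the parent hydride is octane.
Number the chain so that the substituent locant set {2,4} is lower than {5,7} at the first point of difference.
This places a bromo group at C-2; a fluoro group at C-4.
Prefixes are listed alphabetically: bromo, fluoro.
The name is 2-bromo-4-fluorooctane.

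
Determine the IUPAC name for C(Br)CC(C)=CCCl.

5-bromo-1-chloro-3-methylpent-2-ene

The longest carbon chain that includes the multiple bond has 5 carbons, so the parent hydride is pentane.
There is one C=C double bond, indicated by the ending -ene.
The numbering direction is chosen so that numbering from this end puts the double bond at C-2 rather than C-3.
That gives the double bond between C-2 and C-3; a bromo group at C-5; a chloro group at C-1; a methyl group at C-3.
Prefixes are listed alphabetically: bromo, chloro, methyl.
Putting it together: 5-bromo-1-chloro-3-methylpent-2-ene.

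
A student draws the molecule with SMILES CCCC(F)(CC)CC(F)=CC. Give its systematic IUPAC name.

Counting along the main chain through the multiple bond gives 8 carbons: the parent is octane.
The chain contains a C=C double bond, so the unsaturation ending is -ene.
Choose the numbering such that numbering from this end puts the double bond at C-2 rather than C-6.
This places the double bond between C-2 and C-3; an ethyl group at C-5; fluoro groups at C-3 and C-5.
Prefixes are listed alphabetically: ethyl, fluoro.
Assembling the pieces gives 5-ethyl-3,5-difluorooct-2-ene.

5-ethyl-3,5-difluorooct-2-ene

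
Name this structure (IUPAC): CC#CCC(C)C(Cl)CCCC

The longest carbon chain that includes the multiple bond has 10 carbons, so the parent hydride is decane.
There is one C≡C triple bond, indicated by the ending -yne.
Number the chain so that numbering from this end puts the triple bond at C-2 rather than C-8.
With this numbering: the triple bond between C-2 and C-3; a chloro group at C-6; a methyl group at C-5.
Prefixes are listed alphabetically: chloro, methyl.
The name is 6-chloro-5-methyldec-2-yne.

6-chloro-5-methyldec-2-yne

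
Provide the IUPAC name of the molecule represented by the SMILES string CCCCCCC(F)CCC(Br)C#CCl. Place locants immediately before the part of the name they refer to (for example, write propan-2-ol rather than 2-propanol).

3-bromo-1-chloro-6-fluorododec-1-yne

The longest chain bearing the multiple bond is 12 carbons long (dodecane).
The chain contains a C≡C triple bond, so the unsaturation ending is -yne.
Choose the numbering such that numbering from this end puts the triple bond at C-1 rather than C-11.
This places the triple bond between C-1 and C-2; a bromo group at C-3; a chloro group at C-1; a fluoro group at C-6.
Prefixes are listed alphabetically: bromo, chloro, fluoro.
Putting it together: 3-bromo-1-chloro-6-fluorododec-1-yne.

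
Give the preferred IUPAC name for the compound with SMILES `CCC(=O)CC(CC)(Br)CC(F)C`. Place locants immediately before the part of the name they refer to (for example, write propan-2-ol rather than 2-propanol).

5-bromo-5-ethyl-7-fluorooctan-3-one

The longest chain bearing the carbonyl is 8 carbons long (octane).
The highest-priority functional group is a ketone (C=O on an internal carbon), so the name ends in -one.
Choose the numbering such that numbering from this end puts the carbonyl group at C-3 rather than C-6.
This places the carbonyl at C-3; a bromo group at C-5; an ethyl group at C-5; a fluoro group at C-7.
Prefixes are listed alphabetically: bromo, ethyl, fluoro.
The name is 5-bromo-5-ethyl-7-fluorooctan-3-one.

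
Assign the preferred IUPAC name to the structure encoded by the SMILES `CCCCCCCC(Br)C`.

The longest continuous carbon chain has 9 atoms, so the parent hydride is nonane.
Choose the numbering such that the substituent locant set {2} is lower than {8} at the first point of difference.
That gives a bromo group at C-2.
Assembling the pieces gives 2-bromononane.

2-bromononane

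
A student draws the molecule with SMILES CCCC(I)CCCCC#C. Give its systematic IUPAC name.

7-iododec-1-yne

The longest chain bearing the multiple bond is 10 carbons long (decane).
A C≡C triple bond in the chain gives the infix -yne-.
Choose the numbering such that numbering from this end puts the triple bond at C-1 rather than C-9.
That gives the triple bond between C-1 and C-2; an iodo group at C-7.
Putting it together: 7-iododec-1-yne.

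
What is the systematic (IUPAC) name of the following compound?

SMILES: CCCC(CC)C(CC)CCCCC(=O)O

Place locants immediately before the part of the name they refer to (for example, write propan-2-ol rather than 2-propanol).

6,7-diethyldecanoic acid

The longest chain bearing the –COOH group is 10 carbons long (decane).
A carboxylic acid (terminal –COOH) is the principal characteristic group, giving the suffix -oic acid.
Choose the numbering such that the carboxylic acid carbon is C-1 by definition.
With this numbering: ethyl groups at C-6 and C-7.
Assembling the pieces gives 6,7-diethyldecanoic acid.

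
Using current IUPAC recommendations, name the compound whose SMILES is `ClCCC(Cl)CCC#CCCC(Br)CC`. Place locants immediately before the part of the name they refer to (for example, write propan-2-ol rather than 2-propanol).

10-bromo-1,3-dichlorododec-6-yne

The longest carbon chain that includes the multiple bond has 12 carbons, so the parent hydride is dodecane.
The chain contains a C≡C triple bond, so the unsaturation ending is -yne.
Number the chain so that the substituent locant set {1,3,10} is lower than {3,10,12} at the first point of difference.
With this numbering: the triple bond between C-6 and C-7; a bromo group at C-10; chloro groups at C-1 and C-3.
Prefixes are listed alphabetically: bromo, chloro.
The name is 10-bromo-1,3-dichlorododec-6-yne.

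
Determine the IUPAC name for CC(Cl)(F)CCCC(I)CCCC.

2-chloro-2-fluoro-6-iododecane

The longest continuous carbon chain has 10 atoms, so the parent hydride is decane.
Number the chain so that the substituent locant set {2,2,6} is lower than {5,9,9} at the first point of difference.
This places a chloro group at C-2; a fluoro group at C-2; an iodo group at C-6.
Substituent prefixes are cited in alphabetical order (multiplying prefixes like di-/tri- are ignored for ordering).
Assembling the pieces gives 2-chloro-2-fluoro-6-iododecane.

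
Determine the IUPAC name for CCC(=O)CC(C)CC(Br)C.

The longest carbon chain that includes the carbonyl has 8 carbons, so the parent hydride is octane.
A ketone (C=O on an internal carbon) is the principal characteristic group, giving the suffix -one.
The numbering direction is chosen so that numbering from this end puts the carbonyl group at C-3 rather than C-6.
This places the carbonyl at C-3; a bromo group at C-7; a methyl group at C-5.
Prefixes are listed alphabetically: bromo, methyl.
The name is 7-bromo-5-methyloctan-3-one.

7-bromo-5-methyloctan-3-one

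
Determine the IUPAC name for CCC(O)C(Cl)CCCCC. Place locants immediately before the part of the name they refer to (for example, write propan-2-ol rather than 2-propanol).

4-chlorononan-3-ol

The longest carbon chain that includes the –OH group has 9 carbons, so the parent hydride is nonane.
An alcohol (–OH) is the principal characteristic group, giving the suffix -ol.
The numbering direction is chosen so that numbering from this end puts the hydroxyl group at C-3 rather than C-7.
With this numbering: the hydroxyl at C-3; a chloro group at C-4.
The name is 4-chlorononan-3-ol.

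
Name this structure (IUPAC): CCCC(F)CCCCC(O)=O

The longest carbon chain that includes the –COOH group has 9 carbons, so the parent hydride is nonane.
The highest-priority functional group is a carboxylic acid (terminal –COOH), so the name ends in -oic acid.
The numbering direction is chosen so that the carboxylic acid carbon is C-1 by definition.
That gives a fluoro group at C-6.
Assembling the pieces gives 6-fluorononanoic acid.

6-fluorononanoic acid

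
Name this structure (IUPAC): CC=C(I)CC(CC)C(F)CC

5-ethyl-6-fluoro-3-iodooct-2-ene

The longest carbon chain that includes the multiple bond has 8 carbons, so the parent hydride is octane.
The chain contains a C=C double bond, so the unsaturation ending is -ene.
The numbering direction is chosen so that numbering from this end puts the double bond at C-2 rather than C-6.
That gives the double bond between C-2 and C-3; an ethyl group at C-5; a fluoro group at C-6; an iodo group at C-3.
Substituent prefixes are cited in alphabetical order (multiplying prefixes like di-/tri- are ignored for ordering).
The name is 5-ethyl-6-fluoro-3-iodooct-2-ene.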